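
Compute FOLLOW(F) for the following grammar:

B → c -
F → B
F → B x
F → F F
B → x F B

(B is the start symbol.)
{ 'c', 'x' }

To compute FOLLOW(F), find every occurrence of F on a right-hand side N → α F β: add FIRST(β) \ {ε}, and if β is empty or nullable also add FOLLOW(N). Iterate to a fixed point.

In F → F F: F is followed by F, add FIRST(F) \ {ε} = { 'c', 'x' }
In F → F F: F is at the end; this adds FOLLOW(F) to itself — nothing new
In B → x F B: F is followed by B, add FIRST(B) \ {ε} = { 'c', 'x' }

Taking the union: FOLLOW(F) = { 'c', 'x' }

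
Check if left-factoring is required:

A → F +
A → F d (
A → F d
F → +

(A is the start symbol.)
Left-factoring is needed when two productions for the same non-terminal
share a common prefix on the right-hand side.

Productions for A:
  A → F +
  A → F d (
  A → F d

Found common prefix 'F' in productions for A

Answer: Yes, A has productions with common prefix 'F'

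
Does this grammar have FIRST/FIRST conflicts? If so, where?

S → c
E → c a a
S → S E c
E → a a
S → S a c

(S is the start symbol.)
A FIRST/FIRST conflict occurs when two productions N → α and N → β for the same non-terminal have FIRST(α) ∩ FIRST(β) ≠ ∅ (with ε ∈ FIRST of a nullable right-hand side, so two nullable alternatives also conflict).

FIRST sets of the non-terminals at (or reachable through a nullable prefix from) the front of some alternative:
  FIRST(S) = { 'c' }

Productions for S:
  S → c: FIRST = { 'c' }
  S → S E c: FIRST = { 'c' }
  S → S a c: FIRST = { 'c' }
Productions for E:
  E → c a a: FIRST = { 'c' }
  E → a a: FIRST = { 'a' }

Conflict for S: S → c and S → S E c
  Overlap: { 'c' }
Conflict for S: S → c and S → S a c
  Overlap: { 'c' }
Conflict for S: S → S E c and S → S a c
  Overlap: { 'c' }

Answer: Yes. S → c / S → S E c on { 'c' }; S → c / S → S a c on { 'c' }; S → S E c / S → S a c on { 'c' }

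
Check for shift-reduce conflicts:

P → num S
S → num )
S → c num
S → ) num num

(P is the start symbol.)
No shift-reduce conflicts

Augment with P' → P and build the canonical LR(0) collection (I0 = CLOSURE({[P' → . P]}), then GOTO on every symbol after a dot until no new states appear). It has 11 states:
  I0: { [P → . num S], [P' → . P] }  — shift
  I1: { [P' → P .] }  — accept
  I2: { [P → num . S], [S → . ) num num], [S → . c num], [S → . num )] }  — shift
  I3: { [S → ) . num num] }  — shift
  I4: { [P → num S .] }  — reduce
  I5: { [S → c . num] }  — shift
  I6: { [S → num . )] }  — shift
  I7: { [S → num ) .] }  — reduce
  I8: { [S → c num .] }  — reduce
  I9: { [S → ) num . num] }  — shift
  I10: { [S → ) num num .] }  — reduce

No state contains both a complete item and a shift item.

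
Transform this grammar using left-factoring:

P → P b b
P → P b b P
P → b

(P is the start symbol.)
P → P b b P'
P' → ε
P' → P
P → b

Left-factoring transforms A → αβ₁ | αβ₂ into A → αA' and A' → β₁ | β₂
(α is the longest common prefix among the alternatives). Repeat until
no nonterminal has two alternatives with a common prefix.

Round 1: P has alternatives sharing prefix 'P b b'. Introduce P': P → P b b P'
  Add: P' → ε
  Add: P' → P

No remaining common prefixes — done.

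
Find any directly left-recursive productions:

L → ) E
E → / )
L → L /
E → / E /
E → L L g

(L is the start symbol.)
L → ) E: starts with ')'
E → / ): starts with '/'
L → L /: LEFT RECURSIVE (starts with L)
E → / E /: starts with '/'
E → L L g: starts with L

The grammar has direct left recursion on: L.

Answer: Yes, L is left-recursive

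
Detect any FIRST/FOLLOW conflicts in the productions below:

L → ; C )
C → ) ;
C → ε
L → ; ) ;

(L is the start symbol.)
A FIRST/FOLLOW conflict occurs when a non-terminal N has a nullable alternative N → β (β ⇒* ε) and another alternative N → α with FIRST(α) ∩ FOLLOW(N) ≠ ∅: on such a lookahead the parser cannot decide between expanding α and letting N vanish via β.

Nullable non-terminals: C.

C: nullable alternative(s) C → ε; FOLLOW(C) = { ')' }
  C → ) ;: FIRST \ {ε} = { ')' } — overlaps FOLLOW(C) on { ')' }: CONFLICT
  C → ε: FIRST \ {ε} = { } — this is the only nullable alternative, skip

L has no nullable alternative, so no FIRST/FOLLOW check is needed there.

So the grammar has 1 FIRST/FOLLOW conflict (marked CONFLICT above).

Answer: Yes. C → ')' ';' with FOLLOW(C) on { ')' }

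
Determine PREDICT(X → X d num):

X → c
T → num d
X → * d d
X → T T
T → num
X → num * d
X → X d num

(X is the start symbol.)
{ '*', 'c', 'num' }

PREDICT(X → X d num) = (FIRST(RHS) \ {ε}) ∪ (FOLLOW(X) if ε ∈ FIRST(RHS), i.e. RHS ⇒* ε)
FIRST(X) = { '*', 'c', 'num' }
FIRST(X d num) = { '*', 'c', 'num' }
ε ∉ FIRST(X d num), so FOLLOW(X) is not added.
PREDICT(X → X d num) = { '*', 'c', 'num' }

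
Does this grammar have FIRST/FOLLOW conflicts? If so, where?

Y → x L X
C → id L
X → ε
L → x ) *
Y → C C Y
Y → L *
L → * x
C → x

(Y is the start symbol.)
A FIRST/FOLLOW conflict occurs when a non-terminal N has a nullable alternative N → β (β ⇒* ε) and another alternative N → α with FIRST(α) ∩ FOLLOW(N) ≠ ∅: on such a lookahead the parser cannot decide between expanding α and letting N vanish via β.

Nullable non-terminals: X.
X has a nullable alternative but only one production, so nothing to check.

C, L, Y have no nullable alternative, so no FIRST/FOLLOW check is needed there.

No FIRST/FOLLOW conflicts found.

Answer: No FIRST/FOLLOW conflicts.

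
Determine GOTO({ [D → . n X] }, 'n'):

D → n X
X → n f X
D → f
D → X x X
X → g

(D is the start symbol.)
{ [D → n . X], [X → . g], [X → . n f X] }

GOTO(I, 'n') = CLOSURE({ [A → αX.β] : [A → α.Xβ] ∈ I, X = 'n' })

Items with dot before 'n', with the dot advanced:
  [D → . n X] → [D → n . X]
Closure of the advanced items:
  [D → n . X] has the dot before X: add [X → . n f X], [X → . g]

GOTO = { [D → n . X], [X → . g], [X → . n f X] }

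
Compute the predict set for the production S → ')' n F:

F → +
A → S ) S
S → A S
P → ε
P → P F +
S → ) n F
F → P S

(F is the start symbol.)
{ ')' }

PREDICT(S → ')' n F) = (FIRST(RHS) \ {ε}) ∪ (FOLLOW(S) if ε ∈ FIRST(RHS), i.e. RHS ⇒* ε)
FIRST(')' n F) = { ')' }
ε ∉ FIRST(')' n F), so FOLLOW(S) is not added.
PREDICT(S → ')' n F) = { ')' }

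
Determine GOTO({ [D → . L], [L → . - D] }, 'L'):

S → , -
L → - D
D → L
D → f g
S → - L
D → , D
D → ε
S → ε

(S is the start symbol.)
GOTO(I, 'L') = CLOSURE({ [A → αX.β] : [A → α.Xβ] ∈ I, X = 'L' })

Items with dot before 'L', with the dot advanced:
  [D → . L] → [D → L .]
Closure adds nothing (no advanced item has the dot before a non-terminal).

GOTO = { [D → L .] }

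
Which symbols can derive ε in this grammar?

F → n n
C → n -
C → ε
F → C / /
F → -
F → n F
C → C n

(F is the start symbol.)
A non-terminal is nullable if it can derive ε (the empty string): either it has an ε-production, or it has a production whose right-hand side consists entirely of nullable non-terminals.

ε-productions: C → ε
So C is immediately nullable.
No further non-terminal can be added: every production for the remaining non-terminals contains a terminal or a non-nullable non-terminal.
Nullable = { 'C' }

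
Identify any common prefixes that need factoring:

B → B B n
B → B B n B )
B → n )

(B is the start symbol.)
Yes, B has productions with common prefix 'B B n'

Left-factoring is needed when two productions for the same non-terminal
share a common prefix on the right-hand side.

Productions for B:
  B → B B n
  B → B B n B )
  B → n )

Found common prefix 'B B n' in productions for B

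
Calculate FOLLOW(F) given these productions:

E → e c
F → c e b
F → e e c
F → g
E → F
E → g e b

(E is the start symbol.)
In E → F: F is at the end, add FOLLOW(E)

The FOLLOW sets referred to above (computed the same way, to a fixed point):
  FOLLOW(E) = { $ }

Taking the union: FOLLOW(F) = { $ }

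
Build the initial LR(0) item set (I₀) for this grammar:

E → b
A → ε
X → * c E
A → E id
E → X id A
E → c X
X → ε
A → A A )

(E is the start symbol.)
{ [E → . X id A], [E → . b], [E → . c X], [E' → . E], [X → . * c E], [X → .] }

First, augment the grammar with E' → E
I₀ = CLOSURE({ [E' → . E] }):
  [E' → . E] has the dot before E: add [E → . b], [E → . X id A], [E → . c X]
  [E → . X id A] has the dot before X: add [X → . * c E], [X → .]
No further items can be added.

I₀ = { [E → . X id A], [E → . b], [E → . c X], [E' → . E], [X → . * c E], [X → .] }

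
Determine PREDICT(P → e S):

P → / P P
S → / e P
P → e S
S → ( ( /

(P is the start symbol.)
PREDICT(P → e S) = (FIRST(RHS) \ {ε}) ∪ (FOLLOW(P) if ε ∈ FIRST(RHS), i.e. RHS ⇒* ε)
FIRST(e S) = { 'e' }
ε ∉ FIRST(e S), so FOLLOW(P) is not added.
PREDICT(P → e S) = { 'e' }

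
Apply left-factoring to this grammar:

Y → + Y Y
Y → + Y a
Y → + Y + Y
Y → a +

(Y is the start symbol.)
Left-factoring transforms A → αβ₁ | αβ₂ into A → αA' and A' → β₁ | β₂
(α is the longest common prefix among the alternatives). Repeat until
no nonterminal has two alternatives with a common prefix.

Round 1: Y has alternatives sharing prefix '+ Y'. Introduce Y': Y → + Y Y'
  Add: Y' → Y
  Add: Y' → a
  Add: Y' → + Y

No remaining common prefixes — done.

Resulting grammar:
Y → + Y Y'
Y' → Y
Y' → a
Y' → + Y
Y → a +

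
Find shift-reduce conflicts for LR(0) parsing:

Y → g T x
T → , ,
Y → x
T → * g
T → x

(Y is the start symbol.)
No shift-reduce conflicts

A shift-reduce conflict occurs when an LR(0) state has both:
  - a complete (reduce) item [A → α .] (dot at the end), and
  - a shift item [B → β . c γ] (dot before a terminal).

Augment with Y' → Y and build the canonical LR(0) collection (I0 = CLOSURE({[Y' → . Y]}), then GOTO on every symbol after a dot until no new states appear). It has 11 states:
  I0: { [Y → . g T x], [Y → . x], [Y' → . Y] }  — shift
  I1: { [Y' → Y .] }  — accept
  I2: { [T → . * g], [T → . , ,], [T → . x], [Y → g . T x] }  — shift
  I3: { [Y → x .] }  — reduce
  I4: { [T → * . g] }  — shift
  I5: { [T → , . ,] }  — shift
  I6: { [Y → g T . x] }  — shift
  I7: { [T → x .] }  — reduce
  I8: { [Y → g T x .] }  — reduce
  I9: { [T → , , .] }  — reduce
  I10: { [T → * g .] }  — reduce

No state contains both a complete item and a shift item.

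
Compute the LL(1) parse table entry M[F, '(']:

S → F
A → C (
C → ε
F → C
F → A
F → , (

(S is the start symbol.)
To find M[F, '('], we find productions for F where '(' is in the predict set (PREDICT(N → α) = (FIRST(α) \ {ε}) ∪ (FOLLOW(N) if α ⇒* ε)).

Relevant sets:
  FIRST(C) = { ε }
  FIRST(A) = { '(' }
  FOLLOW(F) = { $ }

F → C: PREDICT = { $ }
F → A: PREDICT = { '(' }
  '(' is in predict set, so this production goes in M[F, '(']
F → , (: PREDICT = { ',' }

M[F, '('] = F → A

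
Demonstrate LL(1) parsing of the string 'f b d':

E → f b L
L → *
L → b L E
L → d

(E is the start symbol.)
LL(1) parsing maintains a stack (initially the start symbol over $) and the input. At each step: if the stack top is a terminal, match it against the current input token; if it is a non-terminal N, replace it with the RHS of M[N, lookahead] (the unique production whose predict set contains the lookahead).

Stack is shown with the top on the left.

Stack    Input    Action
------------------------
E $      f b d $  output E → f b L
f b L $  f b d $  match 'f'
b L $    b d $    match 'b'
L $      d $      output L → d
d $      d $      match 'd'
$        $        accept

The string is accepted.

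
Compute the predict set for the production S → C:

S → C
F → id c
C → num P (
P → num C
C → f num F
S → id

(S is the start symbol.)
PREDICT(S → C) = (FIRST(RHS) \ {ε}) ∪ (FOLLOW(S) if ε ∈ FIRST(RHS), i.e. RHS ⇒* ε)
FIRST(C) = { 'f', 'num' }
FIRST(C) = { 'f', 'num' }
ε ∉ FIRST(C), so FOLLOW(S) is not added.
PREDICT(S → C) = { 'f', 'num' }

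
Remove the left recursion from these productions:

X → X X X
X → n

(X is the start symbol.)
X → n X'
X' → X X X'
X' → ε

X is directly left-recursive. The standard transformation for
  A → A α₁ | ... | A α_m | β₁ | ... | β_n
is
  A  → β₁ A' | ... | β_n A'
  A' → α₁ A' | ... | α_m A' | ε

X → n becomes X → n X'
X → X X X becomes X' → X X X'
Add X' → ε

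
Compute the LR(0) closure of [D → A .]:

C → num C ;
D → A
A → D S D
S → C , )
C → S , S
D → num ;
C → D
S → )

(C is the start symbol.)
{ [D → A .] }

To compute CLOSURE, for each item [A → α.Bβ] where B is a non-terminal, add [B → .γ] for all productions B → γ; repeat for the newly added items until nothing changes.

Start with: [D → A .]
The dot is at the end, so nothing is added.

CLOSURE = { [D → A .] }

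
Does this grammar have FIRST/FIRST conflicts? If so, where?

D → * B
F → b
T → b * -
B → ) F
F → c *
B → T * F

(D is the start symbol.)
No FIRST/FIRST conflicts.

A FIRST/FIRST conflict occurs when two productions N → α and N → β for the same non-terminal have FIRST(α) ∩ FIRST(β) ≠ ∅ (with ε ∈ FIRST of a nullable right-hand side, so two nullable alternatives also conflict).

FIRST sets of the non-terminals at (or reachable through a nullable prefix from) the front of some alternative:
  FIRST(T) = { 'b' }

Productions for F:
  F → b: FIRST = { 'b' }
  F → c *: FIRST = { 'c' }
Productions for B:
  B → ) F: FIRST = { ')' }
  B → T * F: FIRST = { 'b' }
D, T have only one production, so no FIRST/FIRST conflict is possible there.

All alternatives of each non-terminal have pairwise disjoint FIRST sets.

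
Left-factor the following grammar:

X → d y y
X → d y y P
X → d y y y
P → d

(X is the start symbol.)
X → d y y X'
X' → ε
X' → P
X' → y
P → d

Left-factoring transforms A → αβ₁ | αβ₂ into A → αA' and A' → β₁ | β₂
(α is the longest common prefix among the alternatives). Repeat until
no nonterminal has two alternatives with a common prefix.

Round 1: X has alternatives sharing prefix 'd y y'. Introduce X': X → d y y X'
  Add: X' → ε
  Add: X' → P
  Add: X' → y

No remaining common prefixes — done.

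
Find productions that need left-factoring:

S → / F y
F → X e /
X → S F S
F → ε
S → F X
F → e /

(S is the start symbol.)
Left-factoring is needed when two productions for the same non-terminal
share a common prefix on the right-hand side.

Productions for S:
  S → / F y
  S → F X
Productions for F:
  F → X e /
  F → ε
  F → e /

No common prefixes found.

Answer: No, left-factoring is not needed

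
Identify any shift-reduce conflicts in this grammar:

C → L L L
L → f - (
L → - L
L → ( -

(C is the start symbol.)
No shift-reduce conflicts

A shift-reduce conflict occurs when an LR(0) state has both:
  - a complete (reduce) item [A → α .] (dot at the end), and
  - a shift item [B → β . c γ] (dot before a terminal).

Augment with C' → C and build the canonical LR(0) collection (I0 = CLOSURE({[C' → . C]}), then GOTO on every symbol after a dot until no new states appear). It has 12 states:
  I0: { [C → . L L L], [C' → . C], [L → . ( -], [L → . - L], [L → . f - (] }  — shift
  I1: { [L → ( . -] }  — shift
  I2: { [L → - . L], [L → . ( -], [L → . - L], [L → . f - (] }  — shift
  I3: { [C' → C .] }  — accept
  I4: { [C → L . L L], [L → . ( -], [L → . - L], [L → . f - (] }  — shift
  I5: { [L → f . - (] }  — shift
  I6: { [L → f - . (] }  — shift
  I7: { [L → f - ( .] }  — reduce
  I8: { [C → L L . L], [L → . ( -], [L → . - L], [L → . f - (] }  — shift
  I9: { [C → L L L .] }  — reduce
  I10: { [L → - L .] }  — reduce
  I11: { [L → ( - .] }  — reduce

No state contains both a complete item and a shift item.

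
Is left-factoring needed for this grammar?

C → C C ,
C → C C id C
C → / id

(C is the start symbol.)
Yes, C has productions with common prefix 'C C'

Left-factoring is needed when two productions for the same non-terminal
share a common prefix on the right-hand side.

Productions for C:
  C → C C ,
  C → C C id C
  C → / id

Found common prefix 'C C' in productions for C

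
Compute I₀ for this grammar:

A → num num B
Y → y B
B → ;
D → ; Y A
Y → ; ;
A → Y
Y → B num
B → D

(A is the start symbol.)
{ [A → . Y], [A → . num num B], [A' → . A], [B → . ;], [B → . D], [D → . ; Y A], [Y → . ; ;], [Y → . B num], [Y → . y B] }

First, augment the grammar with A' → A
I₀ = CLOSURE({ [A' → . A] }):
  [A' → . A] has the dot before A: add [A → . num num B], [A → . Y]
  [A → . Y] has the dot before Y: add [Y → . y B], [Y → . ; ;], [Y → . B num]
  [Y → . B num] has the dot before B: add [B → . ;], [B → . D]
  [B → . D] has the dot before D: add [D → . ; Y A]
No further items can be added.

I₀ = { [A → . Y], [A → . num num B], [A' → . A], [B → . ;], [B → . D], [D → . ; Y A], [Y → . ; ;], [Y → . B num], [Y → . y B] }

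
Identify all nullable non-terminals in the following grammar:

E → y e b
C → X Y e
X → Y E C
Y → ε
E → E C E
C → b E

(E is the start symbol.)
A non-terminal is nullable if it can derive ε (the empty string): either it has an ε-production, or it has a production whose right-hand side consists entirely of nullable non-terminals.

ε-productions: Y → ε
So Y is immediately nullable.
No further non-terminal can be added: every production for the remaining non-terminals contains a terminal or a non-nullable non-terminal.
Nullable = { 'Y' }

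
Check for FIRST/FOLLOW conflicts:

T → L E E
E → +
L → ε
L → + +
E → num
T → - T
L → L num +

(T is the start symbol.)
Nullable non-terminals: L.
FIRST sets used below: FIRST(L) = { '+', 'num', ε }

L: nullable alternative(s) L → ε; FOLLOW(L) = { '+', 'num' }
  L → ε: FIRST \ {ε} = { } — this is the only nullable alternative, skip
  L → + +: FIRST \ {ε} = { '+' } — overlaps FOLLOW(L) on { '+' }: CONFLICT
  L → L num +: FIRST \ {ε} = { '+', 'num' } — overlaps FOLLOW(L) on { '+', 'num' }: CONFLICT

E, T have no nullable alternative, so no FIRST/FOLLOW check is needed there.

So the grammar has 2 FIRST/FOLLOW conflicts (marked CONFLICT above).

Answer: Yes. L → '+' '+' with FOLLOW(L) on { '+' }; L → L num '+' with FOLLOW(L) on { '+', 'num' }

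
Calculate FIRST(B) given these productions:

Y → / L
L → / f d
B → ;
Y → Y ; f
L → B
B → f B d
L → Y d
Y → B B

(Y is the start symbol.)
To compute FIRST(B), examine every production with B on the left-hand side, reading each right-hand side left to right until a non-nullable symbol is reached.

From B → ;:
  - ';' is a terminal: add ';' and stop
From B → f B d:
  - f is a terminal: add 'f' and stop

Collecting: FIRST(B) = { ';', 'f' }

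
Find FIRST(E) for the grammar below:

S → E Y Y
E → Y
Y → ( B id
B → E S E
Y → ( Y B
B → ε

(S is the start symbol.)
To compute FIRST(E), examine every production with E on the left-hand side, reading each right-hand side left to right until a non-nullable symbol is reached.

FIRST sets of the other non-terminals involved (by the same procedure, iterated to a fixed point):
  FIRST(Y) = { '(' }

From E → Y:
  - Y is a non-terminal: add FIRST(Y) \ {ε} = { '(' }
    Y is not nullable, so stop

Collecting: FIRST(E) = { '(' }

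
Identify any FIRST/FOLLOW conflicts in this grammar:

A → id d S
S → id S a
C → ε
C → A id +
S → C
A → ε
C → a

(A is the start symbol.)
Nullable non-terminals: A, C, S.
FIRST sets used below: FIRST(A) = { 'id', ε }, FIRST(C) = { 'a', 'id', ε }

A: nullable alternative(s) A → ε; FOLLOW(A) = { $, 'id' }
  A → id d S: FIRST \ {ε} = { 'id' } — overlaps FOLLOW(A) on { 'id' }: CONFLICT
  A → ε: FIRST \ {ε} = { } — this is the only nullable alternative, skip

C: nullable alternative(s) C → ε; FOLLOW(C) = { $, 'a', 'id' }
  C → ε: FIRST \ {ε} = { } — this is the only nullable alternative, skip
  C → A id +: FIRST \ {ε} = { 'id' } — overlaps FOLLOW(C) on { 'id' }: CONFLICT
  C → a: FIRST \ {ε} = { 'a' } — overlaps FOLLOW(C) on { 'a' }: CONFLICT

S: nullable alternative(s) S → C; FOLLOW(S) = { $, 'a', 'id' }
  S → id S a: FIRST \ {ε} = { 'id' } — overlaps FOLLOW(S) on { 'id' }: CONFLICT
  S → C: FIRST \ {ε} = { 'a', 'id' } — this is the only nullable alternative, skip

So the grammar has 4 FIRST/FOLLOW conflicts (marked CONFLICT above).

Answer: Yes. A → id d S with FOLLOW(A) on { 'id' }; S → id S a with FOLLOW(S) on { 'id' }; C → A id '+' with FOLLOW(C) on { 'id' }; C → a with FOLLOW(C) on { 'a' }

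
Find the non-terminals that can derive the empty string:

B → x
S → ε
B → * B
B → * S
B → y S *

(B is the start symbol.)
A non-terminal is nullable if it can derive ε (the empty string): either it has an ε-production, or it has a production whose right-hand side consists entirely of nullable non-terminals.

ε-productions: S → ε
So S is immediately nullable.
No further non-terminal can be added: every production for the remaining non-terminals contains a terminal or a non-nullable non-terminal.
Nullable = { 'S' }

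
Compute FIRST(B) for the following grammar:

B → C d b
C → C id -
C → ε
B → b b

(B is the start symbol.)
FIRST sets of the other non-terminals involved (by the same procedure, iterated to a fixed point):
  FIRST(C) = { 'id', ε }

From B → C d b:
  - C is a non-terminal: add FIRST(C) \ {ε} = { 'id' }
    C is nullable, so continue to the next symbol
  - d is a terminal: add 'd' and stop
From B → b b:
  - b is a terminal: add 'b' and stop

Collecting: FIRST(B) = { 'b', 'd', 'id' }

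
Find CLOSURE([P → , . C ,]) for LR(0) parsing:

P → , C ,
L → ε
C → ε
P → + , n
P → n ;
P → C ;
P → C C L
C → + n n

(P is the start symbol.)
{ [C → . + n n], [C → .], [P → , . C ,] }

To compute CLOSURE, for each item [A → α.Bβ] where B is a non-terminal, add [B → .γ] for all productions B → γ; repeat for the newly added items until nothing changes.

Start with: [P → , . C ,]
  [P → , . C ,] has the dot before C: add [C → .], [C → . + n n]
No further items can be added.

CLOSURE = { [C → . + n n], [C → .], [P → , . C ,] }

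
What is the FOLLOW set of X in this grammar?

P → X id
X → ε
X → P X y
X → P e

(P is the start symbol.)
{ 'id', 'y' }

To compute FOLLOW(X), find every occurrence of X on a right-hand side N → α X β: add FIRST(β) \ {ε}, and if β is empty or nullable also add FOLLOW(N). Iterate to a fixed point.

In P → X id: X is followed by id, add FIRST(id) \ {ε} = { 'id' }
In X → P X y: X is followed by y, add FIRST(y) \ {ε} = { 'y' }

Taking the union: FOLLOW(X) = { 'id', 'y' }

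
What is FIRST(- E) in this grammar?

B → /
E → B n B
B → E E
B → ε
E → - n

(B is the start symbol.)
To compute FIRST(- E), process the symbols left to right:
Symbol - is a terminal. Add '-' and stop.
FIRST(- E) = { '-' }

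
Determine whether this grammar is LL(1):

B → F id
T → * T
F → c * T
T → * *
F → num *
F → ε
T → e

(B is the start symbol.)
No. Predict set conflict for T: { '*' }

A grammar is LL(1) if for each non-terminal N with multiple productions, the predict sets of those productions are pairwise disjoint, where PREDICT(N → α) = (FIRST(α) \ {ε}) ∪ (FOLLOW(N) if α ⇒* ε).

Relevant sets:
  FOLLOW(F) = { 'id' }

For T:
  PREDICT(T → '*' T) = { '*' }
  PREDICT(T → '*' '*') = { '*' }
  PREDICT(T → e) = { 'e' }
For F:
  PREDICT(F → c '*' T) = { 'c' }
  PREDICT(F → num '*') = { 'num' }
  PREDICT(F → ε) = { 'id' }
B has a single production, so nothing to check there.

Conflict found: Predict set conflict for T: { '*' }
The grammar is NOT LL(1).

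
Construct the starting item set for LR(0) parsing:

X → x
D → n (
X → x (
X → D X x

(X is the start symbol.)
{ [D → . n (], [X → . D X x], [X → . x (], [X → . x], [X' → . X] }

First, augment the grammar with X' → X
I₀ = CLOSURE({ [X' → . X] }):
  [X' → . X] has the dot before X: add [X → . x], [X → . x (], [X → . D X x]
  [X → . D X x] has the dot before D: add [D → . n (]
No further items can be added.

I₀ = { [D → . n (], [X → . D X x], [X → . x (], [X → . x], [X' → . X] }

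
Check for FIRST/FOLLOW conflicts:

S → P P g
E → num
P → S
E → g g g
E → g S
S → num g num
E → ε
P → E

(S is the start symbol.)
A FIRST/FOLLOW conflict occurs when a non-terminal N has a nullable alternative N → β (β ⇒* ε) and another alternative N → α with FIRST(α) ∩ FOLLOW(N) ≠ ∅: on such a lookahead the parser cannot decide between expanding α and letting N vanish via β.

Nullable non-terminals: E, P.
FIRST sets used below: FIRST(S) = { 'g', 'num' }, FIRST(E) = { 'g', 'num', ε }

E: nullable alternative(s) E → ε; FOLLOW(E) = { 'g', 'num' }
  E → num: FIRST \ {ε} = { 'num' } — overlaps FOLLOW(E) on { 'num' }: CONFLICT
  E → g g g: FIRST \ {ε} = { 'g' } — overlaps FOLLOW(E) on { 'g' }: CONFLICT
  E → g S: FIRST \ {ε} = { 'g' } — overlaps FOLLOW(E) on { 'g' }: CONFLICT
  E → ε: FIRST \ {ε} = { } — this is the only nullable alternative, skip

P: nullable alternative(s) P → E; FOLLOW(P) = { 'g', 'num' }
  P → S: FIRST \ {ε} = { 'g', 'num' } — overlaps FOLLOW(P) on { 'g', 'num' }: CONFLICT
  P → E: FIRST \ {ε} = { 'g', 'num' } — this is the only nullable alternative, skip

S has no nullable alternative, so no FIRST/FOLLOW check is needed there.

So the grammar has 4 FIRST/FOLLOW conflicts (marked CONFLICT above).

Answer: Yes. E → num with FOLLOW(E) on { 'num' }; E → g g g with FOLLOW(E) on { 'g' }; E → g S with FOLLOW(E) on { 'g' }; P → S with FOLLOW(P) on { 'g', 'num' }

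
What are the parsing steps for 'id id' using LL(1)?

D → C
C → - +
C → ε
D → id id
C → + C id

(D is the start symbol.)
Stack is shown with the top on the left.

Stack    Input    Action
------------------------
D $      id id $  output D → id id
id id $  id id $  match 'id'
id $     id $     match 'id'
$        $        accept

The string is accepted.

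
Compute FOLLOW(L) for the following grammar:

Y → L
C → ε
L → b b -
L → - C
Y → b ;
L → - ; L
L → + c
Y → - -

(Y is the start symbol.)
To compute FOLLOW(L), find every occurrence of L on a right-hand side N → α L β: add FIRST(β) \ {ε}, and if β is empty or nullable also add FOLLOW(N). Iterate to a fixed point.

In Y → L: L is at the end, add FOLLOW(Y)
In L → - ; L: L is at the end; this adds FOLLOW(L) to itself — nothing new

The FOLLOW sets referred to above (computed the same way, to a fixed point):
  FOLLOW(Y) = { $ }

Taking the union: FOLLOW(L) = { $ }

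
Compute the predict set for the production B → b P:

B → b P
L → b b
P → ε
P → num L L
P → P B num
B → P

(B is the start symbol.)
PREDICT(B → b P) = (FIRST(RHS) \ {ε}) ∪ (FOLLOW(B) if ε ∈ FIRST(RHS), i.e. RHS ⇒* ε)
FIRST(b P) = { 'b' }
ε ∉ FIRST(b P), so FOLLOW(B) is not added.
PREDICT(B → b P) = { 'b' }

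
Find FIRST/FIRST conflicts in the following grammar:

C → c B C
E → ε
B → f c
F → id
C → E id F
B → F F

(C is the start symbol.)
A FIRST/FIRST conflict occurs when two productions N → α and N → β for the same non-terminal have FIRST(α) ∩ FIRST(β) ≠ ∅ (with ε ∈ FIRST of a nullable right-hand side, so two nullable alternatives also conflict).

FIRST sets of the non-terminals at (or reachable through a nullable prefix from) the front of some alternative:
  FIRST(E) = { ε }
  FIRST(F) = { 'id' }

Productions for C:
  C → c B C: FIRST = { 'c' }
  C → E id F: FIRST = { 'id' }
Productions for B:
  B → f c: FIRST = { 'f' }
  B → F F: FIRST = { 'id' }
E, F have only one production, so no FIRST/FIRST conflict is possible there.

All alternatives of each non-terminal have pairwise disjoint FIRST sets.

Answer: No FIRST/FIRST conflicts.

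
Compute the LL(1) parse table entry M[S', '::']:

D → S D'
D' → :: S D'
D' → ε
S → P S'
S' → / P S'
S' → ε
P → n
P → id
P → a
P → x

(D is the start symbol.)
To find M[S', '::'], we find productions for S' where '::' is in the predict set (PREDICT(N → α) = (FIRST(α) \ {ε}) ∪ (FOLLOW(N) if α ⇒* ε)).

Relevant sets:
  FOLLOW(S') = { $, '::' }

S' → / P S': PREDICT = { '/' }
S' → ε: PREDICT = { $, '::' }
  '::' is in predict set, so this production goes in M[S', '::']

M[S', '::'] = S' → ε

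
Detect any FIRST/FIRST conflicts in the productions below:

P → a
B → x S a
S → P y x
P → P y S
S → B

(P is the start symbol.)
A FIRST/FIRST conflict occurs when two productions N → α and N → β for the same non-terminal have FIRST(α) ∩ FIRST(β) ≠ ∅ (with ε ∈ FIRST of a nullable right-hand side, so two nullable alternatives also conflict).

FIRST sets of the non-terminals at (or reachable through a nullable prefix from) the front of some alternative:
  FIRST(P) = { 'a' }
  FIRST(B) = { 'x' }

Productions for P:
  P → a: FIRST = { 'a' }
  P → P y S: FIRST = { 'a' }
Productions for S:
  S → P y x: FIRST = { 'a' }
  S → B: FIRST = { 'x' }
B has only one production, so no FIRST/FIRST conflict is possible there.

Conflict for P: P → a and P → P y S
  Overlap: { 'a' }

Answer: Yes. P → a / P → P y S on { 'a' }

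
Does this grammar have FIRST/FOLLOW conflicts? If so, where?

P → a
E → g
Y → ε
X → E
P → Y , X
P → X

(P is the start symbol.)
No FIRST/FOLLOW conflicts.

Nullable non-terminals: Y.
Y has a nullable alternative but only one production, so nothing to check.

E, P, X have no nullable alternative, so no FIRST/FOLLOW check is needed there.

No FIRST/FOLLOW conflicts found.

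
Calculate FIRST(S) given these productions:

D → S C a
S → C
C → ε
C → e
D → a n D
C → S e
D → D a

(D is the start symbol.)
{ 'e', ε }

To compute FIRST(S), examine every production with S on the left-hand side, reading each right-hand side left to right until a non-nullable symbol is reached.

FIRST sets of the other non-terminals involved (by the same procedure, iterated to a fixed point):
  FIRST(C) = { 'e', ε }

From S → C:
  - C is a non-terminal: add FIRST(C) \ {ε} = { 'e' }
    C is nullable and nothing follows, so the whole right-hand side can vanish: ε ∈ FIRST(S)

Collecting: FIRST(S) = { 'e', ε }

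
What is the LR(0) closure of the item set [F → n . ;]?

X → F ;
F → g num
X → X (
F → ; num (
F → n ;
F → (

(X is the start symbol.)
Start with: [F → n . ;]
The dot precedes the terminal ';', so nothing is added.

CLOSURE = { [F → n . ;] }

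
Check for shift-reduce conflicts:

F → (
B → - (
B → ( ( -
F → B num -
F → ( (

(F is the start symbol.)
A shift-reduce conflict occurs when an LR(0) state has both:
  - a complete (reduce) item [A → α .] (dot at the end), and
  - a shift item [B → β . c γ] (dot before a terminal).

Augment with F' → F and build the canonical LR(0) collection (I0 = CLOSURE({[F' → . F]}), then GOTO on every symbol after a dot until no new states appear). It has 10 states:
  I0: { [B → . ( ( -], [B → . - (], [F → . ( (], [F → . (], [F → . B num -], [F' → . F] }  — shift
  I1: { [B → ( . ( -], [F → ( . (], [F → ( .] }  — shift, reduce
  I2: { [B → - . (] }  — shift
  I3: { [F → B . num -] }  — shift
  I4: { [F' → F .] }  — accept
  I5: { [F → B num . -] }  — shift
  I6: { [F → B num - .] }  — reduce
  I7: { [B → - ( .] }  — reduce
  I8: { [B → ( ( . -], [F → ( ( .] }  — shift, reduce
  I9: { [B → ( ( - .] }  — reduce

I1 contains reduce item [F → ( .] and shift items [B → ( . ( -], [F → ( . (] — shift-reduce conflict.
I8 contains reduce item [F → ( ( .] and shift item [B → ( ( . -] — shift-reduce conflict.

Answer: Yes — I1: [F → ( .] vs [B → ( . ( -]; I8: [F → ( ( .] vs [B → ( ( . -]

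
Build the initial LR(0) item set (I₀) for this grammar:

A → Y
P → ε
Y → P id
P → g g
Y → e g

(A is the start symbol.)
First, augment the grammar with A' → A
I₀ = CLOSURE({ [A' → . A] }):
  [A' → . A] has the dot before A: add [A → . Y]
  [A → . Y] has the dot before Y: add [Y → . P id], [Y → . e g]
  [Y → . P id] has the dot before P: add [P → .], [P → . g g]
No further items can be added.

I₀ = { [A → . Y], [A' → . A], [P → . g g], [P → .], [Y → . P id], [Y → . e g] }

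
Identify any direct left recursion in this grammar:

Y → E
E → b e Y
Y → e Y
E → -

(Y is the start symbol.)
Direct left recursion occurs when N → N α for some non-terminal N (the right-hand side begins with the left-hand side itself).

Y → E: starts with E
E → b e Y: starts with b
Y → e Y: starts with e
E → -: starts with '-'

No direct left recursion found.

Answer: No direct left recursion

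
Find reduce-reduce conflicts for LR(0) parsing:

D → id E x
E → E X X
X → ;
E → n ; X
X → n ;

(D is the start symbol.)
A reduce-reduce conflict occurs when an LR(0) state has two complete items [A → α .] and [B → β .] — both call for a reduction, and with no lookahead the parser cannot choose between them.

Augment with D' → D and build the canonical LR(0) collection (I0 = CLOSURE({[D' → . D]}), then GOTO on every symbol after a dot until no new states appear). It has 13 states:
  I0: { [D → . id E x], [D' → . D] }  — shift
  I1: { [D' → D .] }  — accept
  I2: { [D → id . E x], [E → . E X X], [E → . n ; X] }  — shift
  I3: { [D → id E . x], [E → E . X X], [X → . ;], [X → . n ;] }  — shift
  I4: { [E → n . ; X] }  — shift
  I5: { [E → n ; . X], [X → . ;], [X → . n ;] }  — shift
  I6: { [X → ; .] }  — reduce
  I7: { [E → n ; X .] }  — reduce
  I8: { [X → n . ;] }  — shift
  I9: { [X → n ; .] }  — reduce
  I10: { [E → E X . X], [X → . ;], [X → . n ;] }  — shift
  I11: { [D → id E x .] }  — reduce
  I12: { [E → E X X .] }  — reduce

No state contains more than one complete item.

Answer: No reduce-reduce conflicts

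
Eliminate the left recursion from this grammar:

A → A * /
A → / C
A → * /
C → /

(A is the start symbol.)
A is directly left-recursive. The standard transformation for
  A → A α₁ | ... | A α_m | β₁ | ... | β_n
is
  A  → β₁ A' | ... | β_n A'
  A' → α₁ A' | ... | α_m A' | ε

A → / C becomes A → / C A'
A → * / becomes A → * / A'
A → A * / becomes A' → * / A'
Add A' → ε

Productions for other non-terminals are unchanged:
  C → /

Resulting grammar:
A → / C A'
A → * / A'
A' → * / A'
A' → ε
C → /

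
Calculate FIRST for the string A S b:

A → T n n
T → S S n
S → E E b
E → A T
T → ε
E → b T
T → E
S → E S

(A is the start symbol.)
FIRST sets of the non-terminals involved (from the grammar, by fixed-point iteration):
  FIRST(A) = { 'b', 'n' }

To compute FIRST(A S b), process the symbols left to right:
Symbol A is a non-terminal. Add FIRST(A) \ {ε} = { 'b', 'n' }
A is not nullable (ε ∉ FIRST(A)), so stop here.
FIRST(A S b) = { 'b', 'n' }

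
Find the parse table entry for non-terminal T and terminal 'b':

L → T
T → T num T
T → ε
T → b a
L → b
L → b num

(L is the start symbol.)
T → T num T, T → b a

To find M[T, 'b'], we find productions for T where 'b' is in the predict set (PREDICT(N → α) = (FIRST(α) \ {ε}) ∪ (FOLLOW(N) if α ⇒* ε)).

Relevant sets:
  FIRST(T) = { 'b', 'num', ε }
  FOLLOW(T) = { $, 'num' }

T → T num T: PREDICT = { 'b', 'num' }
  'b' is in predict set, so this production goes in M[T, 'b']
T → ε: PREDICT = { $, 'num' }
T → b a: PREDICT = { 'b' }
  'b' is in predict set, so this production goes in M[T, 'b']

M[T, 'b'] = T → T num T, T → b a  (a multiply-defined cell — the grammar is not LL(1))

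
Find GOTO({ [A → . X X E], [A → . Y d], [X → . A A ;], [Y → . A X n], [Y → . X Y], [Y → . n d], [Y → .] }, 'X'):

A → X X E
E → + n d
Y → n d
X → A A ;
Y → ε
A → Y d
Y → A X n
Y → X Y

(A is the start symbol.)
{ [A → . X X E], [A → . Y d], [A → X . X E], [X → . A A ;], [Y → . A X n], [Y → . X Y], [Y → . n d], [Y → .], [Y → X . Y] }

GOTO(I, 'X') = CLOSURE({ [A → αX.β] : [A → α.Xβ] ∈ I, X = 'X' })

Items with dot before 'X', with the dot advanced:
  [A → . X X E] → [A → X . X E]
  [Y → . X Y] → [Y → X . Y]
Closure of the advanced items:
  [A → X . X E] has the dot before X: add [X → . A A ;]
  [Y → X . Y] has the dot before Y: add [Y → . n d], [Y → .], [Y → . A X n], [Y → . X Y]
  [X → . A A ;] has the dot before A: add [A → . X X E], [A → . Y d]

GOTO = { [A → . X X E], [A → . Y d], [A → X . X E], [X → . A A ;], [Y → . A X n], [Y → . X Y], [Y → . n d], [Y → .], [Y → X . Y] }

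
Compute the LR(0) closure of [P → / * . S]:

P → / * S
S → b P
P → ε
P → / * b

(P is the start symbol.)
{ [P → / * . S], [S → . b P] }

To compute CLOSURE, for each item [A → α.Bβ] where B is a non-terminal, add [B → .γ] for all productions B → γ; repeat for the newly added items until nothing changes.

Start with: [P → / * . S]
  [P → / * . S] has the dot before S: add [S → . b P]
No further items can be added.

CLOSURE = { [P → / * . S], [S → . b P] }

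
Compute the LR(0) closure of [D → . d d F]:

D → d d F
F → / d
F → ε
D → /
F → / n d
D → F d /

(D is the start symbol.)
To compute CLOSURE, for each item [A → α.Bβ] where B is a non-terminal, add [B → .γ] for all productions B → γ; repeat for the newly added items until nothing changes.

Start with: [D → . d d F]
The dot precedes the terminal d, so nothing is added.

CLOSURE = { [D → . d d F] }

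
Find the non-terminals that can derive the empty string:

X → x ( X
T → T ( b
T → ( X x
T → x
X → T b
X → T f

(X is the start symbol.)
None

A non-terminal is nullable if it can derive ε (the empty string): either it has an ε-production, or it has a production whose right-hand side consists entirely of nullable non-terminals.

There are no ε-productions, so no non-terminal can derive ε.
No non-terminals are nullable.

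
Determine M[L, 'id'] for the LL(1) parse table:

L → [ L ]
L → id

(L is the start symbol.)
L → id

To find M[L, 'id'], we find productions for L where 'id' is in the predict set (PREDICT(N → α) = (FIRST(α) \ {ε}) ∪ (FOLLOW(N) if α ⇒* ε)).

L → [ L ]: PREDICT = { '[' }
L → id: PREDICT = { 'id' }
  'id' is in predict set, so this production goes in M[L, 'id']

M[L, 'id'] = L → id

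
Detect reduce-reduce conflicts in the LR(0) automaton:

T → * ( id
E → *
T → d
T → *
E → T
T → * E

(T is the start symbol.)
A reduce-reduce conflict occurs when an LR(0) state has two complete items [A → α .] and [B → β .] — both call for a reduction, and with no lookahead the parser cannot choose between them.

Augment with T' → T and build the canonical LR(0) collection (I0 = CLOSURE({[T' → . T]}), then GOTO on every symbol after a dot until no new states appear). It has 9 states:
  I0: { [T → . * ( id], [T → . * E], [T → . *], [T → . d], [T' → . T] }  — shift
  I1: { [E → . *], [E → . T], [T → * . ( id], [T → * . E], [T → * .], [T → . * ( id], [T → . * E], [T → . *], [T → . d] }  — shift, reduce
  I2: { [T' → T .] }  — accept
  I3: { [T → d .] }  — reduce
  I4: { [T → * ( . id] }  — shift
  I5: { [E → * .], [E → . *], [E → . T], [T → * . ( id], [T → * . E], [T → * .], [T → . * ( id], [T → . * E], [T → . *], [T → . d] }  — shift, 2 reduces
  I6: { [T → * E .] }  — reduce
  I7: { [E → T .] }  — reduce
  I8: { [T → * ( id .] }  — reduce

I5 contains complete items [E → * .], [T → * .] — reduce-reduce conflict.

Answer: Yes — I5: [E → * .] vs [T → * .]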